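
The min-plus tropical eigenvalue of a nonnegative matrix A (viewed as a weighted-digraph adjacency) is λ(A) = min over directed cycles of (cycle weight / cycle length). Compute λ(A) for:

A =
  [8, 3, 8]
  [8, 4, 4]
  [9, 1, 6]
λ(A) = 5/2

Enumerate directed cycles and compute their means (weight / length). Sample:
  cycle 0 → 0: weight = 8, length = 1, mean = 8/1 ≈ 8.000
  cycle 1 → 1: weight = 4, length = 1, mean = 4/1 ≈ 4.000
  cycle 2 → 2: weight = 6, length = 1, mean = 6/1 ≈ 6.000
  cycle 0 → 1 → 0: weight = 11, length = 2, mean = 11/2 ≈ 5.500
  cycle 0 → 2 → 0: weight = 17, length = 2, mean = 17/2 ≈ 8.500
  cycle 1 → 0 → 1: weight = 11, length = 2, mean = 11/2 ≈ 5.500
Minimum mean = 2.500, attained e.g. along the cycle 1 → 2 → 1 with weight 5 and length 2. So λ(A) = 5/2 = 5/2.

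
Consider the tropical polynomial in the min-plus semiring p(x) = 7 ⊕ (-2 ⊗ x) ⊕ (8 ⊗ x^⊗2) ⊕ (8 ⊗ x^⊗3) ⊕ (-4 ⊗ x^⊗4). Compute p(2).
p(2) = 0

A tropical monomial a ⊗ x^⊗i evaluates to a + i · x. Evaluating each term at x = 2:
  Term 0 contributes 7 + 0 · 2 = 7
  Term 1 contributes -2 + 1 · 2 = 0
  Term 2 contributes 8 + 2 · 2 = 12
  Term 3 contributes 8 + 3 · 2 = 14
  Term 4 contributes -4 + 4 · 2 = 4
p(2) = ⊕ of these = min[7, 0, 12, 14, 4] = 0.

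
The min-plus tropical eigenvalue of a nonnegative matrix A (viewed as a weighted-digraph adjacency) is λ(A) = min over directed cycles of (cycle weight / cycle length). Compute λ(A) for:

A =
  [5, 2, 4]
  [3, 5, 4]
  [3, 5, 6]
λ(A) = 5/2

Enumerate directed cycles and compute their means (weight / length). Sample:
  cycle 0 → 0: weight = 5, length = 1, mean = 5/1 ≈ 5.000
  cycle 1 → 1: weight = 5, length = 1, mean = 5/1 ≈ 5.000
  cycle 2 → 2: weight = 6, length = 1, mean = 6/1 ≈ 6.000
  cycle 0 → 1 → 0: weight = 5, length = 2, mean = 5/2 ≈ 2.500
  cycle 0 → 2 → 0: weight = 7, length = 2, mean = 7/2 ≈ 3.500
  cycle 1 → 0 → 1: weight = 5, length = 2, mean = 5/2 ≈ 2.500
Minimum mean = 2.500, attained e.g. along the cycle 0 → 1 → 0 with weight 5 and length 2. So λ(A) = 5/2 = 5/2.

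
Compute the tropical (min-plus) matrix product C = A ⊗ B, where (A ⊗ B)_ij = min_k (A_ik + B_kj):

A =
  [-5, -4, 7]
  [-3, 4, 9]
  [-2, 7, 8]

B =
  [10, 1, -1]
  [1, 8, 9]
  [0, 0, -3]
A ⊗ B =
  [-3, -4, -6]
  [5, -2, -4]
  [8, -1, -3]

Apply the min-plus product entry-by-entry:
  C[0][0] = min over k of (A[0][0] + B[0][0] = -5 + 10 = 5, A[0][1] + B[1][0] = -4 + 1 = -3, A[0][2] + B[2][0] = 7 + 0 = 7) = -3 (attained at k = 1)
  C[0][1] = min over k of (A[0][0] + B[0][1] = -5 + 1 = -4, A[0][1] + B[1][1] = -4 + 8 = 4, A[0][2] + B[2][1] = 7 + 0 = 7) = -4 (attained at k = 0)
  C[0][2] = min over k of (A[0][0] + B[0][2] = -5 + -1 = -6, A[0][1] + B[1][2] = -4 + 9 = 5, A[0][2] + B[2][2] = 7 + -3 = 4) = -6 (attained at k = 0)
  C[1][0] = min over k of (A[1][0] + B[0][0] = -3 + 10 = 7, A[1][1] + B[1][0] = 4 + 1 = 5, A[1][2] + B[2][0] = 9 + 0 = 9) = 5 (attained at k = 1)
  C[1][1] = min over k of (A[1][0] + B[0][1] = -3 + 1 = -2, A[1][1] + B[1][1] = 4 + 8 = 12, A[1][2] + B[2][1] = 9 + 0 = 9) = -2 (attained at k = 0)
  C[1][2] = min over k of (A[1][0] + B[0][2] = -3 + -1 = -4, A[1][1] + B[1][2] = 4 + 9 = 13, A[1][2] + B[2][2] = 9 + -3 = 6) = -4 (attained at k = 0)
  C[2][0] = min over k of (A[2][0] + B[0][0] = -2 + 10 = 8, A[2][1] + B[1][0] = 7 + 1 = 8, A[2][2] + B[2][0] = 8 + 0 = 8) = 8 (attained at k = 0)
  C[2][1] = min over k of (A[2][0] + B[0][1] = -2 + 1 = -1, A[2][1] + B[1][1] = 7 + 8 = 15, A[2][2] + B[2][1] = 8 + 0 = 8) = -1 (attained at k = 0)
  C[2][2] = min over k of (A[2][0] + B[0][2] = -2 + -1 = -3, A[2][1] + B[1][2] = 7 + 9 = 16, A[2][2] + B[2][2] = 8 + -3 = 5) = -3 (attained at k = 0)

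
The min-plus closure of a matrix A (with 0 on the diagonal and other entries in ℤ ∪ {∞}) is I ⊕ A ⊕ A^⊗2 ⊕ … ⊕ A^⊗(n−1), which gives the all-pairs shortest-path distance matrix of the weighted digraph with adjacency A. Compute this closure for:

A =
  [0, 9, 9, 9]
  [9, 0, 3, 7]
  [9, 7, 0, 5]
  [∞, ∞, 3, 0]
Closure =
  [0, 9, 9, 9]
  [9, 0, 3, 7]
  [9, 7, 0, 5]
  [12, 10, 3, 0]

This is the Floyd-Warshall all-pairs shortest-path computation. For each intermediate vertex k = 0, 1, …, 3, update dist[i][j] ← min(dist[i][j], dist[i][k] + dist[k][j]). The final matrix gives, for each (i, j), the minimum total weight of any directed path from i to j (possibly empty when i = j).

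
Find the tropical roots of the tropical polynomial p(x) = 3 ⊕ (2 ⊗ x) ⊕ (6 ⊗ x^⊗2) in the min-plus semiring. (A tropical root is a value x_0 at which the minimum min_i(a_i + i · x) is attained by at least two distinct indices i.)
Roots: {-4, 1}

Each tropical root is a break point of the lower envelope of the lines y = a_i + i · x (there are 3 lines, with slopes 0, 1, ..., 2). Only the lines that attain the minimum somewhere contribute to roots; other lines are dominated. Here the surviving (envelope) indices are i = 2, i = 1, i = 0.
Intersections between consecutive envelope lines give the roots: for adjacent envelope indices i < j the intersection is x = (a_i − a_j) / (j − i). Reading off the sorted break points: {-4, 1}.
Verification: at each break x_0, at least two indices attain the minimum of min_i(a_i + i · x_0).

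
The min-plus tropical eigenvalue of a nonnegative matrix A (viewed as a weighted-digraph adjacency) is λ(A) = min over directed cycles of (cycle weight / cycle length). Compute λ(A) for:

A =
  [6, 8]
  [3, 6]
λ(A) = 11/2

Enumerate directed cycles and compute their means (weight / length). Sample:
  cycle 0 → 0: weight = 6, length = 1, mean = 6/1 ≈ 6.000
  cycle 1 → 1: weight = 6, length = 1, mean = 6/1 ≈ 6.000
  cycle 0 → 1 → 0: weight = 11, length = 2, mean = 11/2 ≈ 5.500
  cycle 1 → 0 → 1: weight = 11, length = 2, mean = 11/2 ≈ 5.500
Minimum mean = 5.500, attained e.g. along the cycle 0 → 1 → 0 with weight 11 and length 2. So λ(A) = 11/2 = 11/2.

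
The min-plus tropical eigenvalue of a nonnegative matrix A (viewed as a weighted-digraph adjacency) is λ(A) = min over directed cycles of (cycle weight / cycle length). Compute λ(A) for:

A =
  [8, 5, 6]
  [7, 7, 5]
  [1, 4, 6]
λ(A) = 7/2

Enumerate directed cycles and compute their means (weight / length). Sample:
  cycle 0 → 0: weight = 8, length = 1, mean = 8/1 ≈ 8.000
  cycle 1 → 1: weight = 7, length = 1, mean = 7/1 ≈ 7.000
  cycle 2 → 2: weight = 6, length = 1, mean = 6/1 ≈ 6.000
  cycle 0 → 1 → 0: weight = 12, length = 2, mean = 12/2 ≈ 6.000
  cycle 0 → 2 → 0: weight = 7, length = 2, mean = 7/2 ≈ 3.500
  cycle 1 → 0 → 1: weight = 12, length = 2, mean = 12/2 ≈ 6.000
Minimum mean = 3.500, attained e.g. along the cycle 0 → 2 → 0 with weight 7 and length 2. So λ(A) = 7/2 = 7/2.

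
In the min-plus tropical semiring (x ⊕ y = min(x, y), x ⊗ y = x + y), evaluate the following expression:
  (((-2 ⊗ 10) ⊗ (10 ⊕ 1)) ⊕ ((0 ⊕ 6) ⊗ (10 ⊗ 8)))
(((-2 ⊗ 10) ⊗ (10 ⊕ 1)) ⊕ ((0 ⊕ 6) ⊗ (10 ⊗ 8))) = 9

Expand innermost to outermost. Recall ⊕ takes the minimum of its arguments and ⊗ takes their sum. Working out the expression (((-2 ⊗ 10) ⊗ (10 ⊕ 1)) ⊕ ((0 ⊕ 6) ⊗ (10 ⊗ 8))) gives 9.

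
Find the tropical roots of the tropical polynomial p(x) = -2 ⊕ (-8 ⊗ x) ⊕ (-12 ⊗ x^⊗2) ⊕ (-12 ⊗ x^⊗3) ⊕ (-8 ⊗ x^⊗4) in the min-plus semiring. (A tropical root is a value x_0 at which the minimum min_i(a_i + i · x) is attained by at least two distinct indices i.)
Roots: {-4, 0, 4, 6}

Each tropical root is a break point of the lower envelope of the lines y = a_i + i · x (there are 5 lines, with slopes 0, 1, ..., 4). Only the lines that attain the minimum somewhere contribute to roots; other lines are dominated. Here the surviving (envelope) indices are i = 4, i = 3, i = 2, i = 1, i = 0.
Intersections between consecutive envelope lines give the roots: for adjacent envelope indices i < j the intersection is x = (a_i − a_j) / (j − i). Reading off the sorted break points: {-4, 0, 4, 6}.
Verification: at each break x_0, at least two indices attain the minimum of min_i(a_i + i · x_0).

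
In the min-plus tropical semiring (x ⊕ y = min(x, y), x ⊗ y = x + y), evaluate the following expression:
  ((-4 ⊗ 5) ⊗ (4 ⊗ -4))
((-4 ⊗ 5) ⊗ (4 ⊗ -4)) = 1

Expand innermost to outermost. Recall ⊕ takes the minimum of its arguments and ⊗ takes their sum. Working out the expression ((-4 ⊗ 5) ⊗ (4 ⊗ -4)) gives 1.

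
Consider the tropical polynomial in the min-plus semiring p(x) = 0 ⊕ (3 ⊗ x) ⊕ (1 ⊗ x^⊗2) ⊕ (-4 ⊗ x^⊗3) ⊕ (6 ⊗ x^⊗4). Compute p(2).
p(2) = 0

A tropical monomial a ⊗ x^⊗i evaluates to a + i · x. Evaluating each term at x = 2:
  Term 0 contributes 0 + 0 · 2 = 0
  Term 1 contributes 3 + 1 · 2 = 5
  Term 2 contributes 1 + 2 · 2 = 5
  Term 3 contributes -4 + 3 · 2 = 2
  Term 4 contributes 6 + 4 · 2 = 14
p(2) = ⊕ of these = min[0, 5, 5, 2, 14] = 0.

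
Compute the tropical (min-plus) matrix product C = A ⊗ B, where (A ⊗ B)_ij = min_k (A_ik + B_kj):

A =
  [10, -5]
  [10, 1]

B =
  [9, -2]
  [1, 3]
A ⊗ B =
  [-4, -2]
  [2, 4]

Apply the min-plus product entry-by-entry:
  C[0][0] = min over k of (A[0][0] + B[0][0] = 10 + 9 = 19, A[0][1] + B[1][0] = -5 + 1 = -4) = -4 (attained at k = 1)
  C[0][1] = min over k of (A[0][0] + B[0][1] = 10 + -2 = 8, A[0][1] + B[1][1] = -5 + 3 = -2) = -2 (attained at k = 1)
  C[1][0] = min over k of (A[1][0] + B[0][0] = 10 + 9 = 19, A[1][1] + B[1][0] = 1 + 1 = 2) = 2 (attained at k = 1)
  C[1][1] = min over k of (A[1][0] + B[0][1] = 10 + -2 = 8, A[1][1] + B[1][1] = 1 + 3 = 4) = 4 (attained at k = 1)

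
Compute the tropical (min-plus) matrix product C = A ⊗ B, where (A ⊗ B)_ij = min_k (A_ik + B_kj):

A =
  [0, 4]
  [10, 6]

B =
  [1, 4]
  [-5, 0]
A ⊗ B =
  [-1, 4]
  [1, 6]

Apply the min-plus product entry-by-entry:
  C[0][0] = min over k of (A[0][0] + B[0][0] = 0 + 1 = 1, A[0][1] + B[1][0] = 4 + -5 = -1) = -1 (attained at k = 1)
  C[0][1] = min over k of (A[0][0] + B[0][1] = 0 + 4 = 4, A[0][1] + B[1][1] = 4 + 0 = 4) = 4 (attained at k = 0)
  C[1][0] = min over k of (A[1][0] + B[0][0] = 10 + 1 = 11, A[1][1] + B[1][0] = 6 + -5 = 1) = 1 (attained at k = 1)
  C[1][1] = min over k of (A[1][0] + B[0][1] = 10 + 4 = 14, A[1][1] + B[1][1] = 6 + 0 = 6) = 6 (attained at k = 1)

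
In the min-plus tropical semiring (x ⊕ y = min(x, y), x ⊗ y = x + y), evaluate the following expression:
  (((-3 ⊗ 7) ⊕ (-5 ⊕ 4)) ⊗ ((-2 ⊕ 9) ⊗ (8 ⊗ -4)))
(((-3 ⊗ 7) ⊕ (-5 ⊕ 4)) ⊗ ((-2 ⊕ 9) ⊗ (8 ⊗ -4))) = -3

Expand innermost to outermost. Recall ⊕ takes the minimum of its arguments and ⊗ takes their sum. Working out the expression (((-3 ⊗ 7) ⊕ (-5 ⊕ 4)) ⊗ ((-2 ⊕ 9) ⊗ (8 ⊗ -4))) gives -3.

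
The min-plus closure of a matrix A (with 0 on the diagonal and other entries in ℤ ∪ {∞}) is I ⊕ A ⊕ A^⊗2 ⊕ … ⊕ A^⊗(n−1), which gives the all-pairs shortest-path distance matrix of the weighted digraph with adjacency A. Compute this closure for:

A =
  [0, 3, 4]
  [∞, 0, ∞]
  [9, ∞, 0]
Closure =
  [0, 3, 4]
  [∞, 0, ∞]
  [9, 12, 0]

This is the Floyd-Warshall all-pairs shortest-path computation. For each intermediate vertex k = 0, 1, …, 2, update dist[i][j] ← min(dist[i][j], dist[i][k] + dist[k][j]). The final matrix gives, for each (i, j), the minimum total weight of any directed path from i to j (possibly empty when i = j).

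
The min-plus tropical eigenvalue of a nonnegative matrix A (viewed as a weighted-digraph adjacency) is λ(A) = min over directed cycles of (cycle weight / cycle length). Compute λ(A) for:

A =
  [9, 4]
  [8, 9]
λ(A) = 6

Enumerate directed cycles and compute their means (weight / length). Sample:
  cycle 0 → 0: weight = 9, length = 1, mean = 9/1 ≈ 9.000
  cycle 1 → 1: weight = 9, length = 1, mean = 9/1 ≈ 9.000
  cycle 0 → 1 → 0: weight = 12, length = 2, mean = 12/2 ≈ 6.000
  cycle 1 → 0 → 1: weight = 12, length = 2, mean = 12/2 ≈ 6.000
Minimum mean = 6.000, attained e.g. along the cycle 0 → 1 → 0 with weight 12 and length 2. So λ(A) = 12/2 = 6.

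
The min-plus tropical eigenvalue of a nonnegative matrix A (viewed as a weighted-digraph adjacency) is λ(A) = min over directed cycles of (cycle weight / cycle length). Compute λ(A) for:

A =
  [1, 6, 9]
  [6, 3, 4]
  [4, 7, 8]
λ(A) = 1

Enumerate directed cycles and compute their means (weight / length). Sample:
  cycle 0 → 0: weight = 1, length = 1, mean = 1/1 ≈ 1.000
  cycle 1 → 1: weight = 3, length = 1, mean = 3/1 ≈ 3.000
  cycle 2 → 2: weight = 8, length = 1, mean = 8/1 ≈ 8.000
  cycle 0 → 1 → 0: weight = 12, length = 2, mean = 12/2 ≈ 6.000
  cycle 0 → 2 → 0: weight = 13, length = 2, mean = 13/2 ≈ 6.500
  cycle 1 → 0 → 1: weight = 12, length = 2, mean = 12/2 ≈ 6.000
Minimum mean = 1.000, attained e.g. along the cycle 0 → 0 with weight 1 and length 1. So λ(A) = 1/1 = 1.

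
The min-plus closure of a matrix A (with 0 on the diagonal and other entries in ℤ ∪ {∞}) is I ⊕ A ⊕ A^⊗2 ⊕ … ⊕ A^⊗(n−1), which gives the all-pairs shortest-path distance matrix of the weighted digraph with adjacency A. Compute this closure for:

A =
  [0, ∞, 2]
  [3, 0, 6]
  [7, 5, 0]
Closure =
  [0, 7, 2]
  [3, 0, 5]
  [7, 5, 0]

This is the Floyd-Warshall all-pairs shortest-path computation. For each intermediate vertex k = 0, 1, …, 2, update dist[i][j] ← min(dist[i][j], dist[i][k] + dist[k][j]). The final matrix gives, for each (i, j), the minimum total weight of any directed path from i to j (possibly empty when i = j).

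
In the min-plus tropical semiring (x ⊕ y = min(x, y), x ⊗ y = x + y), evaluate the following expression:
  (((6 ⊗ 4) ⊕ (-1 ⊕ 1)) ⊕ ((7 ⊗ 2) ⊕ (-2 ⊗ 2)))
(((6 ⊗ 4) ⊕ (-1 ⊕ 1)) ⊕ ((7 ⊗ 2) ⊕ (-2 ⊗ 2))) = -1

Expand innermost to outermost. Recall ⊕ takes the minimum of its arguments and ⊗ takes their sum. Working out the expression (((6 ⊗ 4) ⊕ (-1 ⊕ 1)) ⊕ ((7 ⊗ 2) ⊕ (-2 ⊗ 2))) gives -1.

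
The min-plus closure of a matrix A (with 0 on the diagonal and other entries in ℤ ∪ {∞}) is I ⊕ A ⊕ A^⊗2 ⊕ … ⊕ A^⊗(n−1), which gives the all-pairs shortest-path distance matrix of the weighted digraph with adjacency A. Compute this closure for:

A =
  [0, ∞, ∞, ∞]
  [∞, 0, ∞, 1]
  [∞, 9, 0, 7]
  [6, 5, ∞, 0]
Closure =
  [0, ∞, ∞, ∞]
  [7, 0, ∞, 1]
  [13, 9, 0, 7]
  [6, 5, ∞, 0]

This is the Floyd-Warshall all-pairs shortest-path computation. For each intermediate vertex k = 0, 1, …, 3, update dist[i][j] ← min(dist[i][j], dist[i][k] + dist[k][j]). The final matrix gives, for each (i, j), the minimum total weight of any directed path from i to j (possibly empty when i = j).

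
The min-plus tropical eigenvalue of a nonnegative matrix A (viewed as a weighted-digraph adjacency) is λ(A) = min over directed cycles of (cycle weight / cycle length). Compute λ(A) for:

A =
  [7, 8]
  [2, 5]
λ(A) = 5

Enumerate directed cycles and compute their means (weight / length). Sample:
  cycle 0 → 0: weight = 7, length = 1, mean = 7/1 ≈ 7.000
  cycle 1 → 1: weight = 5, length = 1, mean = 5/1 ≈ 5.000
  cycle 0 → 1 → 0: weight = 10, length = 2, mean = 10/2 ≈ 5.000
  cycle 1 → 0 → 1: weight = 10, length = 2, mean = 10/2 ≈ 5.000
Minimum mean = 5.000, attained e.g. along the cycle 1 → 1 with weight 5 and length 1. So λ(A) = 5/1 = 5.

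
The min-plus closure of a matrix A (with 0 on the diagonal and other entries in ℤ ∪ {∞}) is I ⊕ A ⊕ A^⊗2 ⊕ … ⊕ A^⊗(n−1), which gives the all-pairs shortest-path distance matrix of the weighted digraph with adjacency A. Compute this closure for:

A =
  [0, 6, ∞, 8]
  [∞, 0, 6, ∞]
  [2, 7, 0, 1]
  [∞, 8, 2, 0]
Closure =
  [0, 6, 10, 8]
  [8, 0, 6, 7]
  [2, 7, 0, 1]
  [4, 8, 2, 0]

This is the Floyd-Warshall all-pairs shortest-path computation. For each intermediate vertex k = 0, 1, …, 3, update dist[i][j] ← min(dist[i][j], dist[i][k] + dist[k][j]). The final matrix gives, for each (i, j), the minimum total weight of any directed path from i to j (possibly empty when i = j).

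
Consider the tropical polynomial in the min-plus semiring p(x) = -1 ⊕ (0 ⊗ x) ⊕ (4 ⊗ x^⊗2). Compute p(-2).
p(-2) = -2

A tropical monomial a ⊗ x^⊗i evaluates to a + i · x. Evaluating each term at x = -2:
  Term 0 contributes -1 + 0 · -2 = -1
  Term 1 contributes 0 + 1 · -2 = -2
  Term 2 contributes 4 + 2 · -2 = 0
p(-2) = ⊕ of these = min[-1, -2, 0] = -2.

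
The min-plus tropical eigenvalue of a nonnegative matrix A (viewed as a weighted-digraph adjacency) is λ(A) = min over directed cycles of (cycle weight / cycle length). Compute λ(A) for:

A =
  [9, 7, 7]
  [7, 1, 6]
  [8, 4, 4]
λ(A) = 1

Enumerate directed cycles and compute their means (weight / length). Sample:
  cycle 0 → 0: weight = 9, length = 1, mean = 9/1 ≈ 9.000
  cycle 1 → 1: weight = 1, length = 1, mean = 1/1 ≈ 1.000
  cycle 2 → 2: weight = 4, length = 1, mean = 4/1 ≈ 4.000
  cycle 0 → 1 → 0: weight = 14, length = 2, mean = 14/2 ≈ 7.000
  cycle 0 → 2 → 0: weight = 15, length = 2, mean = 15/2 ≈ 7.500
  cycle 1 → 0 → 1: weight = 14, length = 2, mean = 14/2 ≈ 7.000
Minimum mean = 1.000, attained e.g. along the cycle 1 → 1 with weight 1 and length 1. So λ(A) = 1/1 = 1.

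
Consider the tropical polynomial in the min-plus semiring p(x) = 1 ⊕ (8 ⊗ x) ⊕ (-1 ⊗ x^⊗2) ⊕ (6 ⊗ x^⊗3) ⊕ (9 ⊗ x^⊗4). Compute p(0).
p(0) = -1

A tropical monomial a ⊗ x^⊗i evaluates to a + i · x. Evaluating each term at x = 0:
  Term 0 contributes 1 + 0 · 0 = 1
  Term 1 contributes 8 + 1 · 0 = 8
  Term 2 contributes -1 + 2 · 0 = -1
  Term 3 contributes 6 + 3 · 0 = 6
  Term 4 contributes 9 + 4 · 0 = 9
p(0) = ⊕ of these = min[1, 8, -1, 6, 9] = -1.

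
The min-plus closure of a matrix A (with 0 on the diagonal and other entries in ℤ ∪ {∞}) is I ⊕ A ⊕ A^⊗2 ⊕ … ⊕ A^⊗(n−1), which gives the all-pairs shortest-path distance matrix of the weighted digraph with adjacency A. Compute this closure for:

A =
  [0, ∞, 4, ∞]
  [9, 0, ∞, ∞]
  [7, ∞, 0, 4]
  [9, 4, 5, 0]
Closure =
  [0, 12, 4, 8]
  [9, 0, 13, 17]
  [7, 8, 0, 4]
  [9, 4, 5, 0]

This is the Floyd-Warshall all-pairs shortest-path computation. For each intermediate vertex k = 0, 1, …, 3, update dist[i][j] ← min(dist[i][j], dist[i][k] + dist[k][j]). The final matrix gives, for each (i, j), the minimum total weight of any directed path from i to j (possibly empty when i = j).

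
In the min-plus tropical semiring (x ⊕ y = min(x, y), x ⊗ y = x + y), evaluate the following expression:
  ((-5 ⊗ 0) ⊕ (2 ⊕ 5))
((-5 ⊗ 0) ⊕ (2 ⊕ 5)) = -5

Expand innermost to outermost. Recall ⊕ takes the minimum of its arguments and ⊗ takes their sum. Working out the expression ((-5 ⊗ 0) ⊕ (2 ⊕ 5)) gives -5.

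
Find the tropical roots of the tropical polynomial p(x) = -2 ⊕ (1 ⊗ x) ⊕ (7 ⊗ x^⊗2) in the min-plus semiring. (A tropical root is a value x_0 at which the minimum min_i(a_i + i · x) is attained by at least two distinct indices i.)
Roots: {-6, -3}

Each tropical root is a break point of the lower envelope of the lines y = a_i + i · x (there are 3 lines, with slopes 0, 1, ..., 2). Only the lines that attain the minimum somewhere contribute to roots; other lines are dominated. Here the surviving (envelope) indices are i = 2, i = 1, i = 0.
Intersections between consecutive envelope lines give the roots: for adjacent envelope indices i < j the intersection is x = (a_i − a_j) / (j − i). Reading off the sorted break points: {-6, -3}.
Verification: at each break x_0, at least two indices attain the minimum of min_i(a_i + i · x_0).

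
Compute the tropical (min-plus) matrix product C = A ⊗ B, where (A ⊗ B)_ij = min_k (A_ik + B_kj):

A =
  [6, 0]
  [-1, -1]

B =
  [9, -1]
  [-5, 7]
A ⊗ B =
  [-5, 5]
  [-6, -2]

Apply the min-plus product entry-by-entry:
  C[0][0] = min over k of (A[0][0] + B[0][0] = 6 + 9 = 15, A[0][1] + B[1][0] = 0 + -5 = -5) = -5 (attained at k = 1)
  C[0][1] = min over k of (A[0][0] + B[0][1] = 6 + -1 = 5, A[0][1] + B[1][1] = 0 + 7 = 7) = 5 (attained at k = 0)
  C[1][0] = min over k of (A[1][0] + B[0][0] = -1 + 9 = 8, A[1][1] + B[1][0] = -1 + -5 = -6) = -6 (attained at k = 1)
  C[1][1] = min over k of (A[1][0] + B[0][1] = -1 + -1 = -2, A[1][1] + B[1][1] = -1 + 7 = 6) = -2 (attained at k = 0)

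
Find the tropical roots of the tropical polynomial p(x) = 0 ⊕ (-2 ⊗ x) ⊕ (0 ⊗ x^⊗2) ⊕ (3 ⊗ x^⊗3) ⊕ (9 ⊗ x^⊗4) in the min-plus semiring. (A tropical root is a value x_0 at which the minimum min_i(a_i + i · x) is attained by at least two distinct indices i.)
Roots: {-6, -3, -2, 2}

Each tropical root is a break point of the lower envelope of the lines y = a_i + i · x (there are 5 lines, with slopes 0, 1, ..., 4). Only the lines that attain the minimum somewhere contribute to roots; other lines are dominated. Here the surviving (envelope) indices are i = 4, i = 3, i = 2, i = 1, i = 0.
Intersections between consecutive envelope lines give the roots: for adjacent envelope indices i < j the intersection is x = (a_i − a_j) / (j − i). Reading off the sorted break points: {-6, -3, -2, 2}.
Verification: at each break x_0, at least two indices attain the minimum of min_i(a_i + i · x_0).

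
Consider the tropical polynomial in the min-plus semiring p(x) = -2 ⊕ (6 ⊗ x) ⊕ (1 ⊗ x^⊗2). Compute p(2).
p(2) = -2

A tropical monomial a ⊗ x^⊗i evaluates to a + i · x. Evaluating each term at x = 2:
  Term 0 contributes -2 + 0 · 2 = -2
  Term 1 contributes 6 + 1 · 2 = 8
  Term 2 contributes 1 + 2 · 2 = 5
p(2) = ⊕ of these = min[-2, 8, 5] = -2.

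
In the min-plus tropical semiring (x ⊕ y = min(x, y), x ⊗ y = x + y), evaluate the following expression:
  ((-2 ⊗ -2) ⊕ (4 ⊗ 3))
((-2 ⊗ -2) ⊕ (4 ⊗ 3)) = -4

Expand innermost to outermost. Recall ⊕ takes the minimum of its arguments and ⊗ takes their sum. Working out the expression ((-2 ⊗ -2) ⊕ (4 ⊗ 3)) gives -4.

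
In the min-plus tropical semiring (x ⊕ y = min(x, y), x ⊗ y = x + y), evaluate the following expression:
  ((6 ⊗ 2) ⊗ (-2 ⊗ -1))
((6 ⊗ 2) ⊗ (-2 ⊗ -1)) = 5

Expand innermost to outermost. Recall ⊕ takes the minimum of its arguments and ⊗ takes their sum. Working out the expression ((6 ⊗ 2) ⊗ (-2 ⊗ -1)) gives 5.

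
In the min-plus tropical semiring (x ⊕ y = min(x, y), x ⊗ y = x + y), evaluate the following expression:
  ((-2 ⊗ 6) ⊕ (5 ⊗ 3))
((-2 ⊗ 6) ⊕ (5 ⊗ 3)) = 4

Expand innermost to outermost. Recall ⊕ takes the minimum of its arguments and ⊗ takes their sum. Working out the expression ((-2 ⊗ 6) ⊕ (5 ⊗ 3)) gives 4.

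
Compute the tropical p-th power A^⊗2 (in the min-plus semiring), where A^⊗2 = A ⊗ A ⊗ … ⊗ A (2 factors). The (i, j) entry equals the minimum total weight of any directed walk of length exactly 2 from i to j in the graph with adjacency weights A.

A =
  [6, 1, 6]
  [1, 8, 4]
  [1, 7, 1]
A^⊗2 =
  [2, 7, 5]
  [5, 2, 5]
  [2, 2, 2]

Each entry (A^⊗2)_ij equals the minimum over all length-2 walks i = v_0 → v_1 → … → v_2 = j of Σ_t A[v_t][v_{t+1}]. For example, for (i, j) = (0, 2) we minimise over 3 possible intermediate vertex sequences; the minimum is 5, attained along the walk 0 → 1 → 2.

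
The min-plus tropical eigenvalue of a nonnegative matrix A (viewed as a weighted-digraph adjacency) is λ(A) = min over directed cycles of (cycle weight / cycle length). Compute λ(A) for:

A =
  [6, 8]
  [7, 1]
λ(A) = 1

Enumerate directed cycles and compute their means (weight / length). Sample:
  cycle 0 → 0: weight = 6, length = 1, mean = 6/1 ≈ 6.000
  cycle 1 → 1: weight = 1, length = 1, mean = 1/1 ≈ 1.000
  cycle 0 → 1 → 0: weight = 15, length = 2, mean = 15/2 ≈ 7.500
  cycle 1 → 0 → 1: weight = 15, length = 2, mean = 15/2 ≈ 7.500
Minimum mean = 1.000, attained e.g. along the cycle 1 → 1 with weight 1 and length 1. So λ(A) = 1/1 = 1.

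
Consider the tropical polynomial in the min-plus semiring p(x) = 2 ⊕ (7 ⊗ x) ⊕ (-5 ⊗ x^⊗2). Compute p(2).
p(2) = -1

A tropical monomial a ⊗ x^⊗i evaluates to a + i · x. Evaluating each term at x = 2:
  Term 0 contributes 2 + 0 · 2 = 2
  Term 1 contributes 7 + 1 · 2 = 9
  Term 2 contributes -5 + 2 · 2 = -1
p(2) = ⊕ of these = min[2, 9, -1] = -1.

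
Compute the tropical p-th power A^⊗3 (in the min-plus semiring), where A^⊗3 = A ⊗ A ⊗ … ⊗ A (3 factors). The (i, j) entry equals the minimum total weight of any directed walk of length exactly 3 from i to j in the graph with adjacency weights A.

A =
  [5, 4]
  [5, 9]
A^⊗3 =
  [14, 13]
  [14, 14]

Each entry (A^⊗3)_ij equals the minimum over all length-3 walks i = v_0 → v_1 → … → v_3 = j of Σ_t A[v_t][v_{t+1}]. For example, for (i, j) = (0, 1) we minimise over 4 possible intermediate vertex sequences; the minimum is 13, attained along the walk 0 → 1 → 0 → 1.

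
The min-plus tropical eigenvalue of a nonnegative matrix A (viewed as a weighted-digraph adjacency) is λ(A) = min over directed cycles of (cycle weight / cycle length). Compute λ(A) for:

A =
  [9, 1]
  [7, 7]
λ(A) = 4

Enumerate directed cycles and compute their means (weight / length). Sample:
  cycle 0 → 0: weight = 9, length = 1, mean = 9/1 ≈ 9.000
  cycle 1 → 1: weight = 7, length = 1, mean = 7/1 ≈ 7.000
  cycle 0 → 1 → 0: weight = 8, length = 2, mean = 8/2 ≈ 4.000
  cycle 1 → 0 → 1: weight = 8, length = 2, mean = 8/2 ≈ 4.000
Minimum mean = 4.000, attained e.g. along the cycle 0 → 1 → 0 with weight 8 and length 2. So λ(A) = 8/2 = 4.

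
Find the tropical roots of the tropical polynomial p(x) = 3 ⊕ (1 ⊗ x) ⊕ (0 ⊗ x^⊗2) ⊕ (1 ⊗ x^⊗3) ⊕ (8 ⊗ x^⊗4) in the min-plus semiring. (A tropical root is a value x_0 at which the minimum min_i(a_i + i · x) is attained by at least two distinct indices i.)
Roots: {-7, -1, 1, 2}

Each tropical root is a break point of the lower envelope of the lines y = a_i + i · x (there are 5 lines, with slopes 0, 1, ..., 4). Only the lines that attain the minimum somewhere contribute to roots; other lines are dominated. Here the surviving (envelope) indices are i = 4, i = 3, i = 2, i = 1, i = 0.
Intersections between consecutive envelope lines give the roots: for adjacent envelope indices i < j the intersection is x = (a_i − a_j) / (j − i). Reading off the sorted break points: {-7, -1, 1, 2}.
Verification: at each break x_0, at least two indices attain the minimum of min_i(a_i + i · x_0).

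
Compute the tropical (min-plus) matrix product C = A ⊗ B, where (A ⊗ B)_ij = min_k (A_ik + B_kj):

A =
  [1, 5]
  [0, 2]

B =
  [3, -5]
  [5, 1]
A ⊗ B =
  [4, -4]
  [3, -5]

Apply the min-plus product entry-by-entry:
  C[0][0] = min over k of (A[0][0] + B[0][0] = 1 + 3 = 4, A[0][1] + B[1][0] = 5 + 5 = 10) = 4 (attained at k = 0)
  C[0][1] = min over k of (A[0][0] + B[0][1] = 1 + -5 = -4, A[0][1] + B[1][1] = 5 + 1 = 6) = -4 (attained at k = 0)
  C[1][0] = min over k of (A[1][0] + B[0][0] = 0 + 3 = 3, A[1][1] + B[1][0] = 2 + 5 = 7) = 3 (attained at k = 0)
  C[1][1] = min over k of (A[1][0] + B[0][1] = 0 + -5 = -5, A[1][1] + B[1][1] = 2 + 1 = 3) = -5 (attained at k = 0)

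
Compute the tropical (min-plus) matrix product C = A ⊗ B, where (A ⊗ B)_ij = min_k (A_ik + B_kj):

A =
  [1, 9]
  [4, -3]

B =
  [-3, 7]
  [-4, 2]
A ⊗ B =
  [-2, 8]
  [-7, -1]

Apply the min-plus product entry-by-entry:
  C[0][0] = min over k of (A[0][0] + B[0][0] = 1 + -3 = -2, A[0][1] + B[1][0] = 9 + -4 = 5) = -2 (attained at k = 0)
  C[0][1] = min over k of (A[0][0] + B[0][1] = 1 + 7 = 8, A[0][1] + B[1][1] = 9 + 2 = 11) = 8 (attained at k = 0)
  C[1][0] = min over k of (A[1][0] + B[0][0] = 4 + -3 = 1, A[1][1] + B[1][0] = -3 + -4 = -7) = -7 (attained at k = 1)
  C[1][1] = min over k of (A[1][0] + B[0][1] = 4 + 7 = 11, A[1][1] + B[1][1] = -3 + 2 = -1) = -1 (attained at k = 1)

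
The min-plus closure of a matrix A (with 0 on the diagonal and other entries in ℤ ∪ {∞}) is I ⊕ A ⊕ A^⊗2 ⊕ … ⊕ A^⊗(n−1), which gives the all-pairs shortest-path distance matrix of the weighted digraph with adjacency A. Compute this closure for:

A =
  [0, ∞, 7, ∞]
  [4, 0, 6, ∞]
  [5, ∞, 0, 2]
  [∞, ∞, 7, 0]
Closure =
  [0, ∞, 7, 9]
  [4, 0, 6, 8]
  [5, ∞, 0, 2]
  [12, ∞, 7, 0]

This is the Floyd-Warshall all-pairs shortest-path computation. For each intermediate vertex k = 0, 1, …, 3, update dist[i][j] ← min(dist[i][j], dist[i][k] + dist[k][j]). The final matrix gives, for each (i, j), the minimum total weight of any directed path from i to j (possibly empty when i = j).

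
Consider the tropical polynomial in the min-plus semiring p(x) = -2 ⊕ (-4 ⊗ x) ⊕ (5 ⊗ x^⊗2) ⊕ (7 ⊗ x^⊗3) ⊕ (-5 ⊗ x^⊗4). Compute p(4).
p(4) = -2

A tropical monomial a ⊗ x^⊗i evaluates to a + i · x. Evaluating each term at x = 4:
  Term 0 contributes -2 + 0 · 4 = -2
  Term 1 contributes -4 + 1 · 4 = 0
  Term 2 contributes 5 + 2 · 4 = 13
  Term 3 contributes 7 + 3 · 4 = 19
  Term 4 contributes -5 + 4 · 4 = 11
p(4) = ⊕ of these = min[-2, 0, 13, 19, 11] = -2.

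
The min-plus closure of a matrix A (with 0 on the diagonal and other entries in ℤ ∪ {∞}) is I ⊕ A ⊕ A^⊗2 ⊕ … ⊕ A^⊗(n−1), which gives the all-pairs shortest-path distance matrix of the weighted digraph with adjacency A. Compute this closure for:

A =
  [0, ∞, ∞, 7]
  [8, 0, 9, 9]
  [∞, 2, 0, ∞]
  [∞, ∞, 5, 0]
Closure =
  [0, 14, 12, 7]
  [8, 0, 9, 9]
  [10, 2, 0, 11]
  [15, 7, 5, 0]

This is the Floyd-Warshall all-pairs shortest-path computation. For each intermediate vertex k = 0, 1, …, 3, update dist[i][j] ← min(dist[i][j], dist[i][k] + dist[k][j]). The final matrix gives, for each (i, j), the minimum total weight of any directed path from i to j (possibly empty when i = j).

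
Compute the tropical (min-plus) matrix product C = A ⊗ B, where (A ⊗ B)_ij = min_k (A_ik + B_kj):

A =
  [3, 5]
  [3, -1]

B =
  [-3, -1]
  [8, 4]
A ⊗ B =
  [0, 2]
  [0, 2]

Apply the min-plus product entry-by-entry:
  C[0][0] = min over k of (A[0][0] + B[0][0] = 3 + -3 = 0, A[0][1] + B[1][0] = 5 + 8 = 13) = 0 (attained at k = 0)
  C[0][1] = min over k of (A[0][0] + B[0][1] = 3 + -1 = 2, A[0][1] + B[1][1] = 5 + 4 = 9) = 2 (attained at k = 0)
  C[1][0] = min over k of (A[1][0] + B[0][0] = 3 + -3 = 0, A[1][1] + B[1][0] = -1 + 8 = 7) = 0 (attained at k = 0)
  C[1][1] = min over k of (A[1][0] + B[0][1] = 3 + -1 = 2, A[1][1] + B[1][1] = -1 + 4 = 3) = 2 (attained at k = 0)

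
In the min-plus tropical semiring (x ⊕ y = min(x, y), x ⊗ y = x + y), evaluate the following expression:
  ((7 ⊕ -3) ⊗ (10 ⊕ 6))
((7 ⊕ -3) ⊗ (10 ⊕ 6)) = 3

Expand innermost to outermost. Recall ⊕ takes the minimum of its arguments and ⊗ takes their sum. Working out the expression ((7 ⊕ -3) ⊗ (10 ⊕ 6)) gives 3.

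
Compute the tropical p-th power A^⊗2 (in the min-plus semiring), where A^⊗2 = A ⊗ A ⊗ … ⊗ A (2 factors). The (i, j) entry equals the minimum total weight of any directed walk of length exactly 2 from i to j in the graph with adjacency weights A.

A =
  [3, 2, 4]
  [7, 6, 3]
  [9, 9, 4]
A^⊗2 =
  [6, 5, 5]
  [10, 9, 7]
  [12, 11, 8]

Each entry (A^⊗2)_ij equals the minimum over all length-2 walks i = v_0 → v_1 → … → v_2 = j of Σ_t A[v_t][v_{t+1}]. For example, for (i, j) = (0, 2) we minimise over 3 possible intermediate vertex sequences; the minimum is 5, attained along the walk 0 → 1 → 2.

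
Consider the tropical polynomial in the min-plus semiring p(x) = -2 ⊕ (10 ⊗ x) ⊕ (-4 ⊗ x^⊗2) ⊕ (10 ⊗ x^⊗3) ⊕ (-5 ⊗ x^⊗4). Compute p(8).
p(8) = -2

A tropical monomial a ⊗ x^⊗i evaluates to a + i · x. Evaluating each term at x = 8:
  Term 0 contributes -2 + 0 · 8 = -2
  Term 1 contributes 10 + 1 · 8 = 18
  Term 2 contributes -4 + 2 · 8 = 12
  Term 3 contributes 10 + 3 · 8 = 34
  Term 4 contributes -5 + 4 · 8 = 27
p(8) = ⊕ of these = min[-2, 18, 12, 34, 27] = -2.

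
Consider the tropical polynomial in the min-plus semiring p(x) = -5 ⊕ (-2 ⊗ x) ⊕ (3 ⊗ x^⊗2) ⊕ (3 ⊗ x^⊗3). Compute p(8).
p(8) = -5

A tropical monomial a ⊗ x^⊗i evaluates to a + i · x. Evaluating each term at x = 8:
  Term 0 contributes -5 + 0 · 8 = -5
  Term 1 contributes -2 + 1 · 8 = 6
  Term 2 contributes 3 + 2 · 8 = 19
  Term 3 contributes 3 + 3 · 8 = 27
p(8) = ⊕ of these = min[-5, 6, 19, 27] = -5.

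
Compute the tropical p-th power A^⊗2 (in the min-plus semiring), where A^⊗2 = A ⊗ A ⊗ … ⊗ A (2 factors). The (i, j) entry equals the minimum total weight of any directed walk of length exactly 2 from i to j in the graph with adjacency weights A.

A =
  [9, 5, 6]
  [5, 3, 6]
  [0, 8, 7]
A^⊗2 =
  [6, 8, 11]
  [6, 6, 9]
  [7, 5, 6]

Each entry (A^⊗2)_ij equals the minimum over all length-2 walks i = v_0 → v_1 → … → v_2 = j of Σ_t A[v_t][v_{t+1}]. For example, for (i, j) = (0, 2) we minimise over 3 possible intermediate vertex sequences; the minimum is 11, attained along the walk 0 → 1 → 2.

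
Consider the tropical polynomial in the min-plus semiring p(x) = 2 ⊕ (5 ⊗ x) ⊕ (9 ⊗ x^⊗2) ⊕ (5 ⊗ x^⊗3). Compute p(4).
p(4) = 2

A tropical monomial a ⊗ x^⊗i evaluates to a + i · x. Evaluating each term at x = 4:
  Term 0 contributes 2 + 0 · 4 = 2
  Term 1 contributes 5 + 1 · 4 = 9
  Term 2 contributes 9 + 2 · 4 = 17
  Term 3 contributes 5 + 3 · 4 = 17
p(4) = ⊕ of these = min[2, 9, 17, 17] = 2.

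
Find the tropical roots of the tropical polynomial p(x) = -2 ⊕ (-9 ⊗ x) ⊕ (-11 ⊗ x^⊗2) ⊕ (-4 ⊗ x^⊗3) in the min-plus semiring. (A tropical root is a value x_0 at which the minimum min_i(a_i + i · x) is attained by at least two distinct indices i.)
Roots: {-7, 2, 7}

Each tropical root is a break point of the lower envelope of the lines y = a_i + i · x (there are 4 lines, with slopes 0, 1, ..., 3). Only the lines that attain the minimum somewhere contribute to roots; other lines are dominated. Here the surviving (envelope) indices are i = 3, i = 2, i = 1, i = 0.
Intersections between consecutive envelope lines give the roots: for adjacent envelope indices i < j the intersection is x = (a_i − a_j) / (j − i). Reading off the sorted break points: {-7, 2, 7}.
Verification: at each break x_0, at least two indices attain the minimum of min_i(a_i + i · x_0).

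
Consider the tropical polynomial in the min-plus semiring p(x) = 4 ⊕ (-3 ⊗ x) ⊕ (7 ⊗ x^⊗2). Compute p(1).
p(1) = -2

A tropical monomial a ⊗ x^⊗i evaluates to a + i · x. Evaluating each term at x = 1:
  Term 0 contributes 4 + 0 · 1 = 4
  Term 1 contributes -3 + 1 · 1 = -2
  Term 2 contributes 7 + 2 · 1 = 9
p(1) = ⊕ of these = min[4, -2, 9] = -2.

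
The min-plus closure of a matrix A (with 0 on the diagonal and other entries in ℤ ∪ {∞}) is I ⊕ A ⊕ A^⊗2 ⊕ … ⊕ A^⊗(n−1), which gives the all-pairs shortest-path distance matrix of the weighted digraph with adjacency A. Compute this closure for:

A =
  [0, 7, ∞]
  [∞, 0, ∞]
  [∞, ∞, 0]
Closure =
  [0, 7, ∞]
  [∞, 0, ∞]
  [∞, ∞, 0]

This is the Floyd-Warshall all-pairs shortest-path computation. For each intermediate vertex k = 0, 1, …, 2, update dist[i][j] ← min(dist[i][j], dist[i][k] + dist[k][j]). The final matrix gives, for each (i, j), the minimum total weight of any directed path from i to j (possibly empty when i = j).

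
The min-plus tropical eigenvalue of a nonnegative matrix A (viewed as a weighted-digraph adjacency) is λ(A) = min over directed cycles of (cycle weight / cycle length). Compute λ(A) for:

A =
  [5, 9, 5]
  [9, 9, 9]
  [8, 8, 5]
λ(A) = 5

Enumerate directed cycles and compute their means (weight / length). Sample:
  cycle 0 → 0: weight = 5, length = 1, mean = 5/1 ≈ 5.000
  cycle 1 → 1: weight = 9, length = 1, mean = 9/1 ≈ 9.000
  cycle 2 → 2: weight = 5, length = 1, mean = 5/1 ≈ 5.000
  cycle 0 → 1 → 0: weight = 18, length = 2, mean = 18/2 ≈ 9.000
  cycle 0 → 2 → 0: weight = 13, length = 2, mean = 13/2 ≈ 6.500
  cycle 1 → 0 → 1: weight = 18, length = 2, mean = 18/2 ≈ 9.000
Minimum mean = 5.000, attained e.g. along the cycle 0 → 0 with weight 5 and length 1. So λ(A) = 5/1 = 5.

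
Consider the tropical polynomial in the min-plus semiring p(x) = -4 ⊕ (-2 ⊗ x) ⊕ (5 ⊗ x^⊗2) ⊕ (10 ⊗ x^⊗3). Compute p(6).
p(6) = -4

A tropical monomial a ⊗ x^⊗i evaluates to a + i · x. Evaluating each term at x = 6:
  Term 0 contributes -4 + 0 · 6 = -4
  Term 1 contributes -2 + 1 · 6 = 4
  Term 2 contributes 5 + 2 · 6 = 17
  Term 3 contributes 10 + 3 · 6 = 28
p(6) = ⊕ of these = min[-4, 4, 17, 28] = -4.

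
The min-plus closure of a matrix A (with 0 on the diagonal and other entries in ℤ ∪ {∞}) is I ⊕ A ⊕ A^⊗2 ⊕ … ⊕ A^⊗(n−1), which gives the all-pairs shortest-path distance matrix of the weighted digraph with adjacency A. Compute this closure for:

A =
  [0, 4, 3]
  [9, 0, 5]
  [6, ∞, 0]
Closure =
  [0, 4, 3]
  [9, 0, 5]
  [6, 10, 0]

This is the Floyd-Warshall all-pairs shortest-path computation. For each intermediate vertex k = 0, 1, …, 2, update dist[i][j] ← min(dist[i][j], dist[i][k] + dist[k][j]). The final matrix gives, for each (i, j), the minimum total weight of any directed path from i to j (possibly empty when i = j).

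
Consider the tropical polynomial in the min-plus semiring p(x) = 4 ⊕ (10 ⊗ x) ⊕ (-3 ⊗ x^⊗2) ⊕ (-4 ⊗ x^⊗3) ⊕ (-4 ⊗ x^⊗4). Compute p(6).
p(6) = 4

A tropical monomial a ⊗ x^⊗i evaluates to a + i · x. Evaluating each term at x = 6:
  Term 0 contributes 4 + 0 · 6 = 4
  Term 1 contributes 10 + 1 · 6 = 16
  Term 2 contributes -3 + 2 · 6 = 9
  Term 3 contributes -4 + 3 · 6 = 14
  Term 4 contributes -4 + 4 · 6 = 20
p(6) = ⊕ of these = min[4, 16, 9, 14, 20] = 4.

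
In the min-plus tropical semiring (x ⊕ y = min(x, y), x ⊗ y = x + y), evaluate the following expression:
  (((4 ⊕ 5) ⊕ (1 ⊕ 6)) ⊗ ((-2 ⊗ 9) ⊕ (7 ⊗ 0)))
(((4 ⊕ 5) ⊕ (1 ⊕ 6)) ⊗ ((-2 ⊗ 9) ⊕ (7 ⊗ 0))) = 8

Expand innermost to outermost. Recall ⊕ takes the minimum of its arguments and ⊗ takes their sum. Working out the expression (((4 ⊕ 5) ⊕ (1 ⊕ 6)) ⊗ ((-2 ⊗ 9) ⊕ (7 ⊗ 0))) gives 8.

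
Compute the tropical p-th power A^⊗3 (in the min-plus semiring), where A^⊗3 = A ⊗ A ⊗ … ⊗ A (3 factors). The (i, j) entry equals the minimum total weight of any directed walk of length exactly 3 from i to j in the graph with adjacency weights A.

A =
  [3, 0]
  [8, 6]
A^⊗3 =
  [9, 6]
  [14, 11]

Each entry (A^⊗3)_ij equals the minimum over all length-3 walks i = v_0 → v_1 → … → v_3 = j of Σ_t A[v_t][v_{t+1}]. For example, for (i, j) = (0, 1) we minimise over 4 possible intermediate vertex sequences; the minimum is 6, attained along the walk 0 → 0 → 0 → 1.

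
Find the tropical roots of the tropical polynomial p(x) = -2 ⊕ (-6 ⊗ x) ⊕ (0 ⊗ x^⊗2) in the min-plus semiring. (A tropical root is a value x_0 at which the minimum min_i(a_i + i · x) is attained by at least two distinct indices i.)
Roots: {-6, 4}

Each tropical root is a break point of the lower envelope of the lines y = a_i + i · x (there are 3 lines, with slopes 0, 1, ..., 2). Only the lines that attain the minimum somewhere contribute to roots; other lines are dominated. Here the surviving (envelope) indices are i = 2, i = 1, i = 0.
Intersections between consecutive envelope lines give the roots: for adjacent envelope indices i < j the intersection is x = (a_i − a_j) / (j − i). Reading off the sorted break points: {-6, 4}.
Verification: at each break x_0, at least two indices attain the minimum of min_i(a_i + i · x_0).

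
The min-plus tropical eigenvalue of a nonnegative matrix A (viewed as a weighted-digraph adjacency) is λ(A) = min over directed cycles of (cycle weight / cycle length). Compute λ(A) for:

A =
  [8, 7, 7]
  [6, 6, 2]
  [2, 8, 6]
λ(A) = 11/3

Enumerate directed cycles and compute their means (weight / length). Sample:
  cycle 0 → 0: weight = 8, length = 1, mean = 8/1 ≈ 8.000
  cycle 1 → 1: weight = 6, length = 1, mean = 6/1 ≈ 6.000
  cycle 2 → 2: weight = 6, length = 1, mean = 6/1 ≈ 6.000
  cycle 0 → 1 → 0: weight = 13, length = 2, mean = 13/2 ≈ 6.500
  cycle 0 → 2 → 0: weight = 9, length = 2, mean = 9/2 ≈ 4.500
  cycle 1 → 0 → 1: weight = 13, length = 2, mean = 13/2 ≈ 6.500
Minimum mean = 3.667, attained e.g. along the cycle 0 → 1 → 2 → 0 with weight 11 and length 3. So λ(A) = 11/3 = 11/3.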